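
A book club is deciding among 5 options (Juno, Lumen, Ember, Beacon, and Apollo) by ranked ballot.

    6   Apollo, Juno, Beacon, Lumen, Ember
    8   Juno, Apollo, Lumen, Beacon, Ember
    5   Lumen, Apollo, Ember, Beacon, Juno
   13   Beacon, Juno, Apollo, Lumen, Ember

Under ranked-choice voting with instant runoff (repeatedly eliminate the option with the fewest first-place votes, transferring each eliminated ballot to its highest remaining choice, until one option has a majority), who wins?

Apollo

Round 1: Beacon 13, Juno 8, Apollo 6, Lumen 5, Ember 0. Ember has the fewest and is eliminated.
Round 2: Beacon 13, Juno 8, Apollo 6, Lumen 5. Lumen has the fewest and is eliminated.
Round 3: Beacon 13, Apollo 11, Juno 8. Juno has the fewest and is eliminated.
Round 4: Apollo 19, Beacon 13. Apollo has a majority.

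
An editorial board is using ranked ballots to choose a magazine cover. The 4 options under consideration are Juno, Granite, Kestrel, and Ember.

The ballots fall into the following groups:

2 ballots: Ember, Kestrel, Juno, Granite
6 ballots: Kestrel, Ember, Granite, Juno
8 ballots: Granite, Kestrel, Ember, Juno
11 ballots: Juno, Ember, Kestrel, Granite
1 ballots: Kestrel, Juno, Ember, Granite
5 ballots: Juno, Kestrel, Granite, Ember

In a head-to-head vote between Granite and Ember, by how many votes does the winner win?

7

Ballots ranking Granite above Ember: 8+5 = 13.
Ballots ranking Ember above Granite: 2+6+11+1 = 20.
Ember wins 20–13, a margin of 7.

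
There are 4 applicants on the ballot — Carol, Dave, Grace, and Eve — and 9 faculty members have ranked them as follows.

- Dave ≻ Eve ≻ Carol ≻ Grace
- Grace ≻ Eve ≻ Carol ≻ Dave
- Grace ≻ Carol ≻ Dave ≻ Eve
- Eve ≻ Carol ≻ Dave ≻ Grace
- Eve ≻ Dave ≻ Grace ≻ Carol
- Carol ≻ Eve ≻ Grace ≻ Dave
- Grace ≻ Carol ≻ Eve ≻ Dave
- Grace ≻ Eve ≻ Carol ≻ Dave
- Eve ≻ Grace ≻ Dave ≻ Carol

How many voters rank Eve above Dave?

Ballots ranking Eve above Dave: 7.
Ballots ranking Dave above Eve: 2.
So 7 of 9 voters prefer Eve to Dave.

7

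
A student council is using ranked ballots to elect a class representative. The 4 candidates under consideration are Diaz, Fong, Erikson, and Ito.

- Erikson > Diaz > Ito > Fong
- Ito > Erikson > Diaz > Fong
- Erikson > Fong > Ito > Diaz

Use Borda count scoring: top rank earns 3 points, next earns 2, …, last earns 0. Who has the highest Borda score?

Borda scores:
  Diaz: 2 + 1 + 0 = 3
  Fong: 0 + 0 + 2 = 2
  Erikson: 3 + 2 + 3 = 8
  Ito: 1 + 3 + 1 = 5
Erikson has the highest total.

Erikson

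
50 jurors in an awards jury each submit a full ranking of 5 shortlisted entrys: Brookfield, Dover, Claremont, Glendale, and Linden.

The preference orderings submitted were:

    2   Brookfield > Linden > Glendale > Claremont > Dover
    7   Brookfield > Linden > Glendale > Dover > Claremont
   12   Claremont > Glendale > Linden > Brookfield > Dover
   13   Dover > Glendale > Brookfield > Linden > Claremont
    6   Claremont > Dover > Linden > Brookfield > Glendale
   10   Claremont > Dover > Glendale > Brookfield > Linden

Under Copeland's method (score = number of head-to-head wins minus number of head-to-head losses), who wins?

Pairwise results:
  Brookfield vs Dover: Dover wins 29–21.
  Brookfield vs Claremont: Claremont wins 28–22.
  Brookfield vs Glendale: Glendale wins 35–15.
  Brookfield vs Linden: Brookfield wins 32–18.
  Dover vs Claremont: Claremont wins 30–20.
  Dover vs Glendale: Dover wins 29–21.
  Dover vs Linden: Dover wins 29–21.
  Claremont vs Glendale: Claremont wins 28–22.
  Claremont vs Linden: Claremont wins 28–22.
  Glendale vs Linden: Glendale wins 35–15.
Copeland scores (wins − losses):
  Brookfield: 1 − 3 = -2
  Dover: 3 − 1 = 2
  Claremont: 4 − 0 = 4
  Glendale: 2 − 2 = 0
  Linden: 0 − 4 = -4
Claremont has the best Copeland score.

Claremont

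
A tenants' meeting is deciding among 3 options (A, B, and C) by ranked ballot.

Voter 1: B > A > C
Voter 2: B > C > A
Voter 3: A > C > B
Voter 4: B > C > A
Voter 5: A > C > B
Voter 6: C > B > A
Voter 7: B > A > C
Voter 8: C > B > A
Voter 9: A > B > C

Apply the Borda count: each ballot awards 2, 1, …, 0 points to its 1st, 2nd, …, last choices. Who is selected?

Borda scores:
  A: 1 + 0 + 2 + 0 + 2 + 0 + 1 + 0 + 2 = 8
  B: 2 + 2 + 0 + 2 + 0 + 1 + 2 + 1 + 1 = 11
  C: 0 + 1 + 1 + 1 + 1 + 2 + 0 + 2 + 0 = 8
B has the highest total.

B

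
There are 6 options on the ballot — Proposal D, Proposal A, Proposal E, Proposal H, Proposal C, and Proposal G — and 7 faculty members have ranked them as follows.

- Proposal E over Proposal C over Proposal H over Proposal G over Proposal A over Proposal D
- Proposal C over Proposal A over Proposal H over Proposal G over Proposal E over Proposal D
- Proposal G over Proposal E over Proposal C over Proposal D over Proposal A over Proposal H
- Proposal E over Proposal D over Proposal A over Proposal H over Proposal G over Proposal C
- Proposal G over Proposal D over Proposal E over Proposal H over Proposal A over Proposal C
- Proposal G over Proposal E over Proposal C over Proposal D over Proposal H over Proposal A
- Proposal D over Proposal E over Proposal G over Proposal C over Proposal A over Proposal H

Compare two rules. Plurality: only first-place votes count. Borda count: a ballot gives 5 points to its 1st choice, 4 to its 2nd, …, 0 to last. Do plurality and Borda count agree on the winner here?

Plurality first-place counts: Proposal D 1, Proposal A 0, Proposal E 2, Proposal H 0, Proposal C 1, Proposal G 3 → Proposal G.
Borda totals: Proposal D 17, Proposal A 11, Proposal E 26, Proposal H 11, Proposal C 17, Proposal G 23 → Proposal E.
The two rules disagree: plurality picks Proposal G, Borda picks Proposal E.

No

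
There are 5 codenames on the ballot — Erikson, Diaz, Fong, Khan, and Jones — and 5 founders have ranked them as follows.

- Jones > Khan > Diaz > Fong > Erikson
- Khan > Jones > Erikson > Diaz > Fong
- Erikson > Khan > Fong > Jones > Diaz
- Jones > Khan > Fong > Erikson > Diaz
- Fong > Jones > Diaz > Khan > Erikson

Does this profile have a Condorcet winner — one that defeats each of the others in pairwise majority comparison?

Head-to-head results (5 voters total):
Erikson vs Diaz: Erikson wins 3–2.
Erikson vs Fong: Fong wins 3–2.
Erikson vs Khan: Khan wins 4–1.
Erikson vs Jones: Jones wins 4–1.
Diaz vs Fong: Fong wins 3–2.
Diaz vs Khan: Khan wins 4–1.
Diaz vs Jones: Jones wins 5–0.
Fong vs Khan: Khan wins 4–1.
Fong vs Jones: Jones wins 3–2.
Khan vs Jones: Jones wins 3–2.
Jones beats each rival — Erikson (4–1), Diaz (5–0), Fong (3–2), Khan (3–2) — so Jones is the Condorcet winner.

Yes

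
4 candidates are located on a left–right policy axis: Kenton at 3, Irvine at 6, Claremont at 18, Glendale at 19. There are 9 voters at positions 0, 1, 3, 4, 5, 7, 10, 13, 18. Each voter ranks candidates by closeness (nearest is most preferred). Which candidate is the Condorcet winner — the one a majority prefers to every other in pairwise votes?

With single-peaked preferences on a line, the Condorcet winner is the candidate closest to the median voter.
The median voter (position 5) is closest to Irvine at 6.
Check: Irvine vs Glendale — voters closer to Irvine: 7 of 9.

Irvine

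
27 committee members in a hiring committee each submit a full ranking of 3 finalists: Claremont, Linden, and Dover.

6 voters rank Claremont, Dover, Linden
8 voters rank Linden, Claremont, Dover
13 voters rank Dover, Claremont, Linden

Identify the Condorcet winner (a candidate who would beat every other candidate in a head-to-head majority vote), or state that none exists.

Claremont

Head-to-head results (27 voters total):
Claremont vs Linden: Claremont wins 19–8.
Claremont vs Dover: Claremont wins 14–13.
Linden vs Dover: Dover wins 19–8.
Claremont beats each rival — Linden (19–8), Dover (14–13) — so Claremont is the Condorcet winner.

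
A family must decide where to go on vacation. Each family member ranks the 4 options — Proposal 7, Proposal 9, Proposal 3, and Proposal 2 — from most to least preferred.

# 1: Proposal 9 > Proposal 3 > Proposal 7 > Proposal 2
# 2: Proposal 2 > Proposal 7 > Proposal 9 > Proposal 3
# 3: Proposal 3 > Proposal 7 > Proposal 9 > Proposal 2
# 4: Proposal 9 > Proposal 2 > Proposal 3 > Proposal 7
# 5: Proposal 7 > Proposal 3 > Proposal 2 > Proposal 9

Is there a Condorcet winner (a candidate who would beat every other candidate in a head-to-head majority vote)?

Head-to-head results (5 voters total):
Proposal 7 vs Proposal 9: Proposal 7 wins 3–2.
Proposal 7 vs Proposal 3: Proposal 3 wins 3–2.
Proposal 7 vs Proposal 2: Proposal 7 wins 3–2.
Proposal 9 vs Proposal 3: Proposal 9 wins 3–2.
Proposal 9 vs Proposal 2: Proposal 9 wins 3–2.
Proposal 3 vs Proposal 2: Proposal 3 wins 3–2.
No candidate beats all others: Proposal 7 beats Proposal 9 beats Proposal 3 beats Proposal 7, a majority cycle.

No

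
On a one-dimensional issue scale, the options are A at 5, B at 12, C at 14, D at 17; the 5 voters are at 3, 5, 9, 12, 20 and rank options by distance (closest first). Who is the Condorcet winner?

With single-peaked preferences on a line, the Condorcet winner is the candidate closest to the median voter.
The median voter (position 9) is closest to B at 12.
Check: B vs A — voters closer to B: 3 of 5.

B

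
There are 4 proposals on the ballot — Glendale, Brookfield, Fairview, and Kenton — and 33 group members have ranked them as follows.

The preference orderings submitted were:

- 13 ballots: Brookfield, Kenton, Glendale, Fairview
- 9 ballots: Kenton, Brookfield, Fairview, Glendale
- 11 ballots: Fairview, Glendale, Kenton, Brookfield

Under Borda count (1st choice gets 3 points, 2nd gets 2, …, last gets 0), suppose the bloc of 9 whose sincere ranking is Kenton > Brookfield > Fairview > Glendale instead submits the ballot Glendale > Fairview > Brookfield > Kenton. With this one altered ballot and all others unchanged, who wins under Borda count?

Borda totals with the altered ballot: Glendale 62, Brookfield 48, Fairview 51, Kenton 37.
The switch changes the winner from Kenton to Glendale.

Glendale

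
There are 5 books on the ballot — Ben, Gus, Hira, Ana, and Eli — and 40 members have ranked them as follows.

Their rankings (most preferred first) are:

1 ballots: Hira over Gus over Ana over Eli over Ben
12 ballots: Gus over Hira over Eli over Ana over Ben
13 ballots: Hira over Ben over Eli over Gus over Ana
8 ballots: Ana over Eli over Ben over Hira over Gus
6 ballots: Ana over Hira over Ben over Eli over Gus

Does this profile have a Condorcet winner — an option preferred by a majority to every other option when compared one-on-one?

Yes

Head-to-head results (40 voters total):
Ben vs Gus: Ben wins 27–13.
Ben vs Hira: Hira wins 32–8.
Ben vs Ana: Ana wins 27–13.
Ben vs Eli: Eli wins 21–19.
Gus vs Hira: Hira wins 28–12.
Gus vs Ana: Gus wins 26–14.
Gus vs Eli: Eli wins 27–13.
Hira vs Ana: Hira wins 26–14.
Hira vs Eli: Hira wins 32–8.
Ana vs Eli: Eli wins 25–15.
Hira beats each rival — Ben (32–8), Gus (28–12), Ana (26–14), Eli (32–8) — so Hira is the Condorcet winner.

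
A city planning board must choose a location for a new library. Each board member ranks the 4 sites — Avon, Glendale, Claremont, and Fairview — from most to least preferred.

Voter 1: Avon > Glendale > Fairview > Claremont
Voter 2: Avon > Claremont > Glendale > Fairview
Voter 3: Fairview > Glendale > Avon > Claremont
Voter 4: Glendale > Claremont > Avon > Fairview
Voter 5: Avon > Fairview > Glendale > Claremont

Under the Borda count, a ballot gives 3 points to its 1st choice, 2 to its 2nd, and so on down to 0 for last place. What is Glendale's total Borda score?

9

Borda scores:
  Avon: 3 + 3 + 1 + 1 + 3 = 11
  Glendale: 2 + 1 + 2 + 3 + 1 = 9
  Claremont: 0 + 2 + 0 + 2 + 0 = 4
  Fairview: 1 + 0 + 3 + 0 + 2 = 6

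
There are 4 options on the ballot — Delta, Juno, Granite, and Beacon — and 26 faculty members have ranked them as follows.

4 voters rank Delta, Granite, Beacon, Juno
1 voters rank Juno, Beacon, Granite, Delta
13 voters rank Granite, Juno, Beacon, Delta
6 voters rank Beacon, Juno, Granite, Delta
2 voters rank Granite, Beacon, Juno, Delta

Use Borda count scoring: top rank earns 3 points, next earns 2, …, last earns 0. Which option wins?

Granite

Borda scores:
  Delta: 4·3 + 0 + 13·0 + 6·0 + 2·0 = 12
  Juno: 4·0 + 3 + 13·2 + 6·2 + 2·1 = 43
  Granite: 4·2 + 1 + 13·3 + 6·1 + 2·3 = 60
  Beacon: 4·1 + 2 + 13·1 + 6·3 + 2·2 = 41
Granite has the highest total.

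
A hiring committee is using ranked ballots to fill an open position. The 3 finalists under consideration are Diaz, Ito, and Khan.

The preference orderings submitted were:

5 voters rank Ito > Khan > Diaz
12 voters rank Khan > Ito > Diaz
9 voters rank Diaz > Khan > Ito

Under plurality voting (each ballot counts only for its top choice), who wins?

Khan

First-place vote totals:
  Diaz: 9
  Ito: 5
  Khan: 12
Khan has the most first-place votes.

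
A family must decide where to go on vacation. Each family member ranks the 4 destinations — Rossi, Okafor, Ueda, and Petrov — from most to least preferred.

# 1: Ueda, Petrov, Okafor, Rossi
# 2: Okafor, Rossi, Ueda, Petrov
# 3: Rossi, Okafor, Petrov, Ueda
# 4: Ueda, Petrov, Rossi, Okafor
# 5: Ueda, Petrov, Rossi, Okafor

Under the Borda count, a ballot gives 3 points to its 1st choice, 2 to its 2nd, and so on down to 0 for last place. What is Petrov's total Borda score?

Borda scores:
  Rossi: 0 + 2 + 3 + 1 + 1 = 7
  Okafor: 1 + 3 + 2 + 0 + 0 = 6
  Ueda: 3 + 1 + 0 + 3 + 3 = 10
  Petrov: 2 + 0 + 1 + 2 + 2 = 7

7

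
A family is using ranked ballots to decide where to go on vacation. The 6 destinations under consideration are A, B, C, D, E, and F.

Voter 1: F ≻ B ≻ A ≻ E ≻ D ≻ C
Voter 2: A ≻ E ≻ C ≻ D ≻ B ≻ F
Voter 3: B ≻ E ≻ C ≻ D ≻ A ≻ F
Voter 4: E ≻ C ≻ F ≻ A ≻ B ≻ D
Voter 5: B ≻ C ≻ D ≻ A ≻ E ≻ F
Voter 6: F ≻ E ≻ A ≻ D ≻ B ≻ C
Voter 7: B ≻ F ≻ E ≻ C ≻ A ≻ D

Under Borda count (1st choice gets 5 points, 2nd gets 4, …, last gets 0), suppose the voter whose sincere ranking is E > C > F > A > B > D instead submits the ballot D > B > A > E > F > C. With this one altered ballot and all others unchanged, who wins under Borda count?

Borda totals with the altered ballot: A 18, B 25, C 12, D 15, E 20, F 15.
The switch changes the winner from E to B.

B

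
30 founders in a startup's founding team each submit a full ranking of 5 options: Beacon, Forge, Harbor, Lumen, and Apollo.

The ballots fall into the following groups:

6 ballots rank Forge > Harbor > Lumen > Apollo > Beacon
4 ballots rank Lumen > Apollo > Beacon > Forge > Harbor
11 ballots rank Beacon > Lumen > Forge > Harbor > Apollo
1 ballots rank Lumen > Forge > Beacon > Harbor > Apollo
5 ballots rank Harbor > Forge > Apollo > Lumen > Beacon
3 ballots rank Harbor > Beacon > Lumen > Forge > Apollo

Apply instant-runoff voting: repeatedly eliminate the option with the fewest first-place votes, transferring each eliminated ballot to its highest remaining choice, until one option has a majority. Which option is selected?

Round 1: Beacon 11, Harbor 8, Forge 6, Lumen 5, Apollo 0. Apollo has the fewest and is eliminated.
Round 2: Beacon 11, Harbor 8, Forge 6, Lumen 5. Lumen has the fewest and is eliminated.
Round 3: Beacon 15, Harbor 8, Forge 7. Forge has the fewest and is eliminated.
Round 4: Beacon 16, Harbor 14. Beacon has a majority.

Beacon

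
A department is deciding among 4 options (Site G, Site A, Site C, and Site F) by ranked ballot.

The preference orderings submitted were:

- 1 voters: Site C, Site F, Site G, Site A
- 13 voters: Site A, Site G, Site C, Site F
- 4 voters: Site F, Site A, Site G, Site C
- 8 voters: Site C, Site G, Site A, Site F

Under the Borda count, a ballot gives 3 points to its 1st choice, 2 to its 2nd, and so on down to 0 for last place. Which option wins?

Site A

Borda scores:
  Site G: 1 + 13·2 + 4·1 + 8·2 = 47
  Site A: 0 + 13·3 + 4·2 + 8·1 = 55
  Site C: 3 + 13·1 + 4·0 + 8·3 = 40
  Site F: 2 + 13·0 + 4·3 + 8·0 = 14
Site A has the highest total.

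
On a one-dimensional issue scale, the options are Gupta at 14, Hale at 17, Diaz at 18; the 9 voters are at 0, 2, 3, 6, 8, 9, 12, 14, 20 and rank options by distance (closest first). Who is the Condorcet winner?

Gupta

With single-peaked preferences on a line, the Condorcet winner is the candidate closest to the median voter.
The median voter (position 8) is closest to Gupta at 14.
Check: Gupta vs Hale — voters closer to Gupta: 8 of 9.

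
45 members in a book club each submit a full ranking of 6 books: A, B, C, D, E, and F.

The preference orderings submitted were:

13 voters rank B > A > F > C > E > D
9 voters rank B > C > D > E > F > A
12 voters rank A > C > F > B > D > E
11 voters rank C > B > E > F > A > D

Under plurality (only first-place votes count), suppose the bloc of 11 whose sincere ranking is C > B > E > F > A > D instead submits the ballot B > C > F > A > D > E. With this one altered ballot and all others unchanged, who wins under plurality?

B

First-place totals with the altered ballot: A 12, B 33, C 0, D 0, E 0, F 0.
The winner is unchanged: still B.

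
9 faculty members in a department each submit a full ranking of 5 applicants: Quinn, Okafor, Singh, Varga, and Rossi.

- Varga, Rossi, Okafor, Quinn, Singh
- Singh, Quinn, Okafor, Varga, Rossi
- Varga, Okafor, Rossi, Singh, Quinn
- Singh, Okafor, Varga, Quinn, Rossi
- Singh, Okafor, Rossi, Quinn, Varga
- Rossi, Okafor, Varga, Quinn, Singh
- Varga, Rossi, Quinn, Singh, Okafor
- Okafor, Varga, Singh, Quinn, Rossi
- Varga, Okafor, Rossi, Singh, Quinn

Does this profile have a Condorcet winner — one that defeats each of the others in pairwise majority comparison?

Yes

Head-to-head results (9 voters total):
Quinn vs Okafor: Okafor wins 7–2.
Quinn vs Singh: Singh wins 6–3.
Quinn vs Varga: Varga wins 7–2.
Quinn vs Rossi: Rossi wins 6–3.
Okafor vs Singh: Okafor wins 5–4.
Okafor vs Varga: Okafor wins 5–4.
Okafor vs Rossi: Okafor wins 6–3.
Singh vs Varga: Varga wins 6–3.
Singh vs Rossi: Rossi wins 5–4.
Varga vs Rossi: Varga wins 7–2.
Okafor beats each rival — Quinn (7–2), Singh (5–4), Varga (5–4), Rossi (6–3) — so Okafor is the Condorcet winner.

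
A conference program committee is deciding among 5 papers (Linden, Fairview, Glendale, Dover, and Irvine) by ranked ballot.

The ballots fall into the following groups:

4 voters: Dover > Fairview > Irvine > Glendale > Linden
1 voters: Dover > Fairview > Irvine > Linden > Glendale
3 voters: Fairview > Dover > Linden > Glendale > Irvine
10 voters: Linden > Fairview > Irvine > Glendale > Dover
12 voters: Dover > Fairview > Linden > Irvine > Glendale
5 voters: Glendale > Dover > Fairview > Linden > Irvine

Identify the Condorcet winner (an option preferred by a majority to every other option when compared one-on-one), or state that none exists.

Dover

Head-to-head results (35 voters total):
Linden vs Fairview: Fairview wins 25–10.
Linden vs Glendale: Linden wins 26–9.
Linden vs Dover: Dover wins 25–10.
Linden vs Irvine: Linden wins 30–5.
Fairview vs Glendale: Fairview wins 30–5.
Fairview vs Dover: Dover wins 22–13.
Fairview vs Irvine: Fairview wins 35–0.
Glendale vs Dover: Dover wins 20–15.
Glendale vs Irvine: Irvine wins 27–8.
Dover vs Irvine: Dover wins 25–10.
Dover beats each rival — Linden (25–10), Fairview (22–13), Glendale (20–15), Irvine (25–10) — so Dover is the Condorcet winner.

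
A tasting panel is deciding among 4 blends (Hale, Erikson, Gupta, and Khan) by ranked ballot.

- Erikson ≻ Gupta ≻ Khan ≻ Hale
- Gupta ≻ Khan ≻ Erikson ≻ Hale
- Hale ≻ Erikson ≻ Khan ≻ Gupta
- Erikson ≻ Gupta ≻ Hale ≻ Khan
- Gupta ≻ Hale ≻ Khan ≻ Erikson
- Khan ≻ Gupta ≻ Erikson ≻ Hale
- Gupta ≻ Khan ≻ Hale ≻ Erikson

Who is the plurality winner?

Gupta

First-place vote totals:
  Hale: 1
  Erikson: 2
  Gupta: 3
  Khan: 1
Gupta has the most first-place votes.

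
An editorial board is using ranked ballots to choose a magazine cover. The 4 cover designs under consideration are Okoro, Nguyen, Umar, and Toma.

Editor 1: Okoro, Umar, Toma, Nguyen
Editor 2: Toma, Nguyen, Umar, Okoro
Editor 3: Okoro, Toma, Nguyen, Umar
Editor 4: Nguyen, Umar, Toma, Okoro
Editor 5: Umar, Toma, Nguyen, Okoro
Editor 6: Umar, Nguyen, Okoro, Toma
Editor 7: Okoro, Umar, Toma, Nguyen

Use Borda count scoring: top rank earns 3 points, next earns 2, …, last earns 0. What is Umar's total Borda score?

Borda scores:
  Okoro: 3 + 0 + 3 + 0 + 0 + 1 + 3 = 10
  Nguyen: 0 + 2 + 1 + 3 + 1 + 2 + 0 = 9
  Umar: 2 + 1 + 0 + 2 + 3 + 3 + 2 = 13
  Toma: 1 + 3 + 2 + 1 + 2 + 0 + 1 = 10

13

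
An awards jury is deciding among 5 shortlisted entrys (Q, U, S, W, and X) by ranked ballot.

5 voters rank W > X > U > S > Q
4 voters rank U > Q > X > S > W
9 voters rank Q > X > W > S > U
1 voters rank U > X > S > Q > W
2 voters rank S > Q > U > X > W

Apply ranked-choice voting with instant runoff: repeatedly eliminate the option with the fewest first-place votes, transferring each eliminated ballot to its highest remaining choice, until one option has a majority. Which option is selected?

Q

Round 1: Q 9, U 5, W 5, S 2, X 0. X has the fewest and is eliminated.
Round 2: Q 9, U 5, W 5, S 2. S has the fewest and is eliminated.
Round 3: Q 11, U 5, W 5. Q has a majority.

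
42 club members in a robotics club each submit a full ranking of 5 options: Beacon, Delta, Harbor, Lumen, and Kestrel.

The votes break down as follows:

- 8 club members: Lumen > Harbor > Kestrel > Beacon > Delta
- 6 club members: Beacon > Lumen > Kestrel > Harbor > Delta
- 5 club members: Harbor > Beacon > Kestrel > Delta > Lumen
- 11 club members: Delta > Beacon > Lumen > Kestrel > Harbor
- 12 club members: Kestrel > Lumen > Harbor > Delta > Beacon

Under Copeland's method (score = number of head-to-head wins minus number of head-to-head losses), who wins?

Lumen

Pairwise results:
  Beacon vs Delta: Delta wins 23–19.
  Beacon vs Harbor: Harbor wins 25–17.
  Beacon vs Lumen: Beacon wins 22–20.
  Beacon vs Kestrel: Beacon wins 22–20.
  Delta vs Harbor: Harbor wins 31–11.
  Delta vs Lumen: Lumen wins 26–16.
  Delta vs Kestrel: Kestrel wins 31–11.
  Harbor vs Lumen: Lumen wins 37–5.
  Harbor vs Kestrel: Kestrel wins 29–13.
  Lumen vs Kestrel: Lumen wins 25–17.
Copeland scores (wins − losses):
  Beacon: 2 − 2 = 0
  Delta: 1 − 3 = -2
  Harbor: 2 − 2 = 0
  Lumen: 3 − 1 = 2
  Kestrel: 2 − 2 = 0
Lumen has the best Copeland score.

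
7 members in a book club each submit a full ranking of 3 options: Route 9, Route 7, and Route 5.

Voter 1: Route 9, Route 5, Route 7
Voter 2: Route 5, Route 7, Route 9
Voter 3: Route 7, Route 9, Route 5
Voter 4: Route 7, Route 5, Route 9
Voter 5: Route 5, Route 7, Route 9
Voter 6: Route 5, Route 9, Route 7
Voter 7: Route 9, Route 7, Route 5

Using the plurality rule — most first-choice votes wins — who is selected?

Route 5

First-place vote totals:
  Route 9: 2
  Route 7: 2
  Route 5: 3
Route 5 has the most first-place votes.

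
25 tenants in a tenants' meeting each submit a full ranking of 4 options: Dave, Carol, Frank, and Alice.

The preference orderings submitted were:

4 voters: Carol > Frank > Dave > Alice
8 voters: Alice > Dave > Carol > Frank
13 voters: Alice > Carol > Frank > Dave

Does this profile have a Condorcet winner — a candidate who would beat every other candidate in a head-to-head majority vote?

Head-to-head results (25 voters total):
Dave vs Carol: Carol wins 17–8.
Dave vs Frank: Frank wins 17–8.
Dave vs Alice: Alice wins 21–4.
Carol vs Frank: Carol wins 25–0.
Carol vs Alice: Alice wins 21–4.
Frank vs Alice: Alice wins 21–4.
Alice beats each rival — Dave (21–4), Carol (21–4), Frank (21–4) — so Alice is the Condorcet winner.

Yes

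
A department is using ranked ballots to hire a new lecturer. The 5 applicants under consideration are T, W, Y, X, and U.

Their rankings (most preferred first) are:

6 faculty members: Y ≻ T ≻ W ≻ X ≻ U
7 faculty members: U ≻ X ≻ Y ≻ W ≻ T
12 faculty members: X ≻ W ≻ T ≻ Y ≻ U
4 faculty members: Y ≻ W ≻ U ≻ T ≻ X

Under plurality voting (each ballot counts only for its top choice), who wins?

First-place vote totals:
  T: 0
  W: 0
  Y: 10
  X: 12
  U: 7
X has the most first-place votes.

X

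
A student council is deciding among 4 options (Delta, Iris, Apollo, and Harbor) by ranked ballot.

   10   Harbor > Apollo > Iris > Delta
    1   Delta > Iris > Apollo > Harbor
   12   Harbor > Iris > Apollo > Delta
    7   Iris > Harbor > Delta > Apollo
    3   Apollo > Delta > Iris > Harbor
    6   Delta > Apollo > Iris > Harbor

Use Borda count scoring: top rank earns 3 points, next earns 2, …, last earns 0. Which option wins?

Harbor

Borda scores:
  Delta: 10·0 + 3 + 12·0 + 7·1 + 3·2 + 6·3 = 34
  Iris: 10·1 + 2 + 12·2 + 7·3 + 3·1 + 6·1 = 66
  Apollo: 10·2 + 1 + 12·1 + 7·0 + 3·3 + 6·2 = 54
  Harbor: 10·3 + 0 + 12·3 + 7·2 + 3·0 + 6·0 = 80
Harbor has the highest total.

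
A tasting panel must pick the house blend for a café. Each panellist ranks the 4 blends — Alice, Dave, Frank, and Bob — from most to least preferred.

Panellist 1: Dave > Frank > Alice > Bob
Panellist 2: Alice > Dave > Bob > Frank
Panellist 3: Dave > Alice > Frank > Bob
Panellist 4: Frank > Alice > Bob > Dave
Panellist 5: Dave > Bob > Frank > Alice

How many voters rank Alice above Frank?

2

Ballots ranking Alice above Frank: 2.
Ballots ranking Frank above Alice: 3.
So 2 of 5 voters prefer Alice to Frank.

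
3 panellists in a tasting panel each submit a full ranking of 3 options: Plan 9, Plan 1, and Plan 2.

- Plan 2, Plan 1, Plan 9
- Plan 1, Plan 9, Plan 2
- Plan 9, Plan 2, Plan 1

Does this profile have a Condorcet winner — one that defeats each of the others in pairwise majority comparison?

Head-to-head results (3 voters total):
Plan 9 vs Plan 1: Plan 1 wins 2–1.
Plan 9 vs Plan 2: Plan 9 wins 2–1.
Plan 1 vs Plan 2: Plan 2 wins 2–1.
No candidate beats all others: Plan 9 beats Plan 2 beats Plan 1 beats Plan 9, a majority cycle.

No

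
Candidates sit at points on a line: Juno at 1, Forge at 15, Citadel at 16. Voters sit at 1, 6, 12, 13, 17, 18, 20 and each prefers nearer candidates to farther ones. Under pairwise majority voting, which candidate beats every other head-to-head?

With single-peaked preferences on a line, the Condorcet winner is the candidate closest to the median voter.
The median voter (position 13) is closest to Forge at 15.
Check: Forge vs Citadel — voters closer to Forge: 4 of 7.

Forge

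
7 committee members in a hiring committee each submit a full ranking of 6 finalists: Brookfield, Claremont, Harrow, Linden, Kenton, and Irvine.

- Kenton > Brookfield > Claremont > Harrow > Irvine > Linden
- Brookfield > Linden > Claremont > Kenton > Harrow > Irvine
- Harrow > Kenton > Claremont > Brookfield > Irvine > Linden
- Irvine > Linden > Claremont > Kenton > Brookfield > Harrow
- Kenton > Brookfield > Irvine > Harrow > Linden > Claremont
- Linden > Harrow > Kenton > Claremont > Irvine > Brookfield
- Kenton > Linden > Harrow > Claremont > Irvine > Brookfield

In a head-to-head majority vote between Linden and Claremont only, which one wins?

Linden

Ballots ranking Linden above Claremont: 5.
Ballots ranking Claremont above Linden: 2.
Linden wins the head-to-head, 5–2.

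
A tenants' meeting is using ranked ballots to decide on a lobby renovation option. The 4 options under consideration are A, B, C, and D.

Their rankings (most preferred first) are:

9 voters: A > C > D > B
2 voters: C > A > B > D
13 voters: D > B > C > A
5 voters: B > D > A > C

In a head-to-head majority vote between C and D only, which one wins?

D

Ballots ranking C above D: 9+2 = 11.
Ballots ranking D above C: 13+5 = 18.
D wins the head-to-head, 18–11.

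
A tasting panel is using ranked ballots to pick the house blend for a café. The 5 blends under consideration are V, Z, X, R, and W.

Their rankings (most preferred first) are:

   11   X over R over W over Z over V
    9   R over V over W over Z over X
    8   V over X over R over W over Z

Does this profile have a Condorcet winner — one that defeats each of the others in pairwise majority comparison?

No

Head-to-head results (28 voters total):
V vs Z: V wins 17–11.
V vs X: V wins 17–11.
V vs R: R wins 20–8.
V vs W: V wins 17–11.
Z vs X: X wins 19–9.
Z vs R: R wins 28–0.
Z vs W: W wins 28–0.
X vs R: X wins 19–9.
X vs W: X wins 19–9.
R vs W: R wins 28–0.
No candidate beats all others: V beats X beats R beats V, a majority cycle.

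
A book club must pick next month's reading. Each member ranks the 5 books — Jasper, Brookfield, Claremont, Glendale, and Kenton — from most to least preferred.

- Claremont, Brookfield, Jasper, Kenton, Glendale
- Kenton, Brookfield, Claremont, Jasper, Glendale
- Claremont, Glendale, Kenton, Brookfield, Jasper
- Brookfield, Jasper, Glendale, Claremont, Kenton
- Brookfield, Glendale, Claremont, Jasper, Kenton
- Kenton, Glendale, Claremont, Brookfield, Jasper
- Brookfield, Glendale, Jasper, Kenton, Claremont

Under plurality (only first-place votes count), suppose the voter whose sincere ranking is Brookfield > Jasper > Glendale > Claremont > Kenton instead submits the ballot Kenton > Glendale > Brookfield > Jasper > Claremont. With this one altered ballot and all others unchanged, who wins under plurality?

Kenton

First-place totals with the altered ballot: Jasper 0, Brookfield 2, Claremont 2, Glendale 0, Kenton 3.
The switch changes the winner from Brookfield to Kenton.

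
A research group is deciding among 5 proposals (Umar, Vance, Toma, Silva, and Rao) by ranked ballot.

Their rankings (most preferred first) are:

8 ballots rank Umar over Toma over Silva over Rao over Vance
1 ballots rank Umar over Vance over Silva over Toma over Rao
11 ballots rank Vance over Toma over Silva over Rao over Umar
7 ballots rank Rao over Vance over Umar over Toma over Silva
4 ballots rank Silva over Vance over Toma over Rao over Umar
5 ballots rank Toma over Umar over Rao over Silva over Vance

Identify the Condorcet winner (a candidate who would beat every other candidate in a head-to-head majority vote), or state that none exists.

Head-to-head results (36 voters total):
Umar vs Vance: Vance wins 22–14.
Umar vs Toma: Toma wins 20–16.
Umar vs Silva: Umar wins 21–15.
Umar vs Rao: Rao wins 22–14.
Vance vs Toma: Vance wins 23–13.
Vance vs Silva: Vance wins 19–17.
Vance vs Rao: Rao wins 20–16.
Toma vs Silva: Toma wins 31–5.
Toma vs Rao: Toma wins 29–7.
Silva vs Rao: Silva wins 24–12.
No candidate beats all others: Umar beats Silva beats Rao beats Umar, a majority cycle.

There is no Condorcet winner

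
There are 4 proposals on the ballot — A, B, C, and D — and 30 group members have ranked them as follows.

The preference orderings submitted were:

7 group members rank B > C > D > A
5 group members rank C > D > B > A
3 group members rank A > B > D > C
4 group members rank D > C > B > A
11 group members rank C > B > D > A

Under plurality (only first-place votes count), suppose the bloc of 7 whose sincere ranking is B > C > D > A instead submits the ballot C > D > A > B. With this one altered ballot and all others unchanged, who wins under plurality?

C

First-place totals with the altered ballot: A 3, B 0, C 23, D 4.
The winner is unchanged: still C.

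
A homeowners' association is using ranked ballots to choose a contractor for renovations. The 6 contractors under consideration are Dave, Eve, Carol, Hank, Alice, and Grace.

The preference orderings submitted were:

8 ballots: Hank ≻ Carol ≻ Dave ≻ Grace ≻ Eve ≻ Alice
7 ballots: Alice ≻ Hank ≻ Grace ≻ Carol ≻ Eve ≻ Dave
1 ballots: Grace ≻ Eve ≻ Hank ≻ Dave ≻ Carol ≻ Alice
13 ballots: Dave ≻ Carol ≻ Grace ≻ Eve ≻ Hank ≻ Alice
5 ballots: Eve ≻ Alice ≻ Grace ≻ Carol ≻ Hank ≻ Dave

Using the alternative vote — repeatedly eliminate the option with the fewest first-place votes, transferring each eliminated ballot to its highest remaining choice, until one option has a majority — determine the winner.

Round 1: Dave 13, Hank 8, Alice 7, Eve 5, Grace 1, Carol 0. Carol has the fewest and is eliminated.
Round 2: Dave 13, Hank 8, Alice 7, Eve 5, Grace 1. Grace has the fewest and is eliminated.
Round 3: Dave 13, Hank 8, Alice 7, Eve 6. Eve has the fewest and is eliminated.
Round 4: Dave 13, Alice 12, Hank 9. Hank has the fewest and is eliminated.
Round 5: Dave 22, Alice 12. Dave has a majority.

Dave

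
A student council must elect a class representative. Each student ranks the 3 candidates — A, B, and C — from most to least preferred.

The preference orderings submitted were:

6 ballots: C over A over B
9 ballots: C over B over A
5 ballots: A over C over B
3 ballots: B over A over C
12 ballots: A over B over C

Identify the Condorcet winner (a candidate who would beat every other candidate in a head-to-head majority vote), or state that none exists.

A

Head-to-head results (35 voters total):
A vs B: A wins 23–12.
A vs C: A wins 20–15.
B vs C: C wins 20–15.
A beats each rival — B (23–12), C (20–15) — so A is the Condorcet winner.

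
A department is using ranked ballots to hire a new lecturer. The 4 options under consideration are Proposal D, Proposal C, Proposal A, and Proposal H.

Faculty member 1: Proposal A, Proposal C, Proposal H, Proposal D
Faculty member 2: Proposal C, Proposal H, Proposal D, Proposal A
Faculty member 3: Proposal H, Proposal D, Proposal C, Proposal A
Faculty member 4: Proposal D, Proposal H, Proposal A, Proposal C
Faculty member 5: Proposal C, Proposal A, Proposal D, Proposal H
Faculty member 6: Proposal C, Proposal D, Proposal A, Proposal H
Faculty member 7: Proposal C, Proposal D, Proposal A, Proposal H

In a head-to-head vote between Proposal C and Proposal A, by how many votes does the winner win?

3

Ballots ranking Proposal C above Proposal A: 5.
Ballots ranking Proposal A above Proposal C: 2.
Proposal C wins 5–2, a margin of 3.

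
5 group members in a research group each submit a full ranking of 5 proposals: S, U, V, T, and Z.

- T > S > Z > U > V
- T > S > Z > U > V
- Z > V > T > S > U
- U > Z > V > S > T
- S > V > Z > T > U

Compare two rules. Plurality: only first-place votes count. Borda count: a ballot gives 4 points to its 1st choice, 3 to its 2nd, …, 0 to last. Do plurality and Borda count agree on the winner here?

No

Plurality first-place counts: S 1, U 1, V 0, T 2, Z 1 → T.
Borda totals: S 12, U 6, V 8, T 11, Z 13 → Z.
The two rules disagree: plurality picks T, Borda picks Z.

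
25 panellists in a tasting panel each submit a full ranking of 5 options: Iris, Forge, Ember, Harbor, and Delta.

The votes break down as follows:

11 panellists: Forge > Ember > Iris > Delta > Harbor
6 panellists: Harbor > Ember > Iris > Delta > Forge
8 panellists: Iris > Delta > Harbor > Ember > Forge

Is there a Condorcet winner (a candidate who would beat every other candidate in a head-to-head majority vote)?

Head-to-head results (25 voters total):
Iris vs Forge: Iris wins 14–11.
Iris vs Ember: Ember wins 17–8.
Iris vs Harbor: Iris wins 19–6.
Iris vs Delta: Iris wins 25–0.
Forge vs Ember: Ember wins 14–11.
Forge vs Harbor: Harbor wins 14–11.
Forge vs Delta: Delta wins 14–11.
Ember vs Harbor: Harbor wins 14–11.
Ember vs Delta: Ember wins 17–8.
Harbor vs Delta: Delta wins 19–6.
No candidate beats all others: Iris beats Harbor beats Ember beats Iris, a majority cycle.

No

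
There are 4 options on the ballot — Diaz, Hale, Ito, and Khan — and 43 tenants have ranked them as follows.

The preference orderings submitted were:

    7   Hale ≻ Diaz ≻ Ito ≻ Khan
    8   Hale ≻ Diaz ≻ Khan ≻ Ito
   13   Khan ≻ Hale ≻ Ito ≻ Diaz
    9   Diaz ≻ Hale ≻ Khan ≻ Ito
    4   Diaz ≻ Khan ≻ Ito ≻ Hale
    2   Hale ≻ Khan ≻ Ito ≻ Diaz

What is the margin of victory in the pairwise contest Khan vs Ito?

29

Ballots ranking Khan above Ito: 8+13+9+4+2 = 36.
Ballots ranking Ito above Khan: 7.
Khan wins 36–7, a margin of 29.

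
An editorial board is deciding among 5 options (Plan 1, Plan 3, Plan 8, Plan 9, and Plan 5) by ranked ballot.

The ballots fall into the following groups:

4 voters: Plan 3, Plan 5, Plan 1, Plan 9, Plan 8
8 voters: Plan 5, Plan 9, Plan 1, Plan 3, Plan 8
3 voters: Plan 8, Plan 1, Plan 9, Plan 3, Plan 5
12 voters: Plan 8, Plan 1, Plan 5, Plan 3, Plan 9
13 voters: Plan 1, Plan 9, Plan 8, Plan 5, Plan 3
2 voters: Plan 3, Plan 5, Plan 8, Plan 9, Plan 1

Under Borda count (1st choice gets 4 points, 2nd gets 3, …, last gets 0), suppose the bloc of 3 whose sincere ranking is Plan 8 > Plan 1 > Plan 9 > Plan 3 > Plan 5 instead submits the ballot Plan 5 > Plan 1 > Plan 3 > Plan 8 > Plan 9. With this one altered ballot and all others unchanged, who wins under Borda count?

Borda totals with the altered ballot: Plan 1 121, Plan 3 50, Plan 8 81, Plan 9 69, Plan 5 99.
The winner is unchanged: still Plan 1.

Plan 1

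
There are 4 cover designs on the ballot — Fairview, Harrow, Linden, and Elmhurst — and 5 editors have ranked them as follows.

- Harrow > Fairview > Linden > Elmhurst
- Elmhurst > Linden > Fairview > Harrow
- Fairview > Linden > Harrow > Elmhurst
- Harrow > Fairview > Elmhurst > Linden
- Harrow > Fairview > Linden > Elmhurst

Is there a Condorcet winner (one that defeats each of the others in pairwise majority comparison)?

Yes

Head-to-head results (5 voters total):
Fairview vs Harrow: Harrow wins 3–2.
Fairview vs Linden: Fairview wins 4–1.
Fairview vs Elmhurst: Fairview wins 4–1.
Harrow vs Linden: Harrow wins 3–2.
Harrow vs Elmhurst: Harrow wins 4–1.
Linden vs Elmhurst: Linden wins 3–2.
Harrow beats each rival — Fairview (3–2), Linden (3–2), Elmhurst (4–1) — so Harrow is the Condorcet winner.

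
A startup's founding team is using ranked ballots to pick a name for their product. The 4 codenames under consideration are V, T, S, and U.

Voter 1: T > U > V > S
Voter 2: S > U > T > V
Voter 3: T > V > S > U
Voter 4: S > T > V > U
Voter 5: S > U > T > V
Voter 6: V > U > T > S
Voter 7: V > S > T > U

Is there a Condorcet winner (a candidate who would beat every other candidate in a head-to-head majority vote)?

No

Head-to-head results (7 voters total):
V vs T: T wins 5–2.
V vs S: V wins 4–3.
V vs U: V wins 4–3.
T vs S: S wins 4–3.
T vs U: T wins 4–3.
S vs U: S wins 5–2.
No candidate beats all others: V beats S beats T beats V, a majority cycle.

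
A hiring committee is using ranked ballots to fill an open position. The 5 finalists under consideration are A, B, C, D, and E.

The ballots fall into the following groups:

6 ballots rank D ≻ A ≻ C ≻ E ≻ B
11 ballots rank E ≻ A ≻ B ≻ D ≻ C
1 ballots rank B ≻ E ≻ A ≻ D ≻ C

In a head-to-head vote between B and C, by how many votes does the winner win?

Ballots ranking B above C: 11+1 = 12.
Ballots ranking C above B: 6.
B wins 12–6, a margin of 6.

6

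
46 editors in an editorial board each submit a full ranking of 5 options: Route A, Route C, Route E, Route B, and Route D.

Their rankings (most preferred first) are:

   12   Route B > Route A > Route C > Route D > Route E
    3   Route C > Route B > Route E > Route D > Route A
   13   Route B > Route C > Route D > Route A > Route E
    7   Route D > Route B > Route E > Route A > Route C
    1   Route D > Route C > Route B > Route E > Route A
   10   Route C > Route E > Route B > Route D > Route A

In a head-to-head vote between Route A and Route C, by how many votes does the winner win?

8

Ballots ranking Route A above Route C: 12+7 = 19.
Ballots ranking Route C above Route A: 3+13+1+10 = 27.
Route C wins 27–19, a margin of 8.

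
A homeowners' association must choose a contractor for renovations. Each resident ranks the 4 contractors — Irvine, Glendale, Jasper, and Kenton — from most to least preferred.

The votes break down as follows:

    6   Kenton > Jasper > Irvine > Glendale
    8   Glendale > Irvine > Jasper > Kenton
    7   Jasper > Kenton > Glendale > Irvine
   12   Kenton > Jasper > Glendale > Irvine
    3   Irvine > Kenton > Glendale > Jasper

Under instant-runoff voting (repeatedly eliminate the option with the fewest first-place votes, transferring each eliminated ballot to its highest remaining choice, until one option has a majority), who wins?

Kenton

Round 1: Kenton 18, Glendale 8, Jasper 7, Irvine 3. Irvine has the fewest and is eliminated.
Round 2: Kenton 21, Glendale 8, Jasper 7. Kenton has a majority.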